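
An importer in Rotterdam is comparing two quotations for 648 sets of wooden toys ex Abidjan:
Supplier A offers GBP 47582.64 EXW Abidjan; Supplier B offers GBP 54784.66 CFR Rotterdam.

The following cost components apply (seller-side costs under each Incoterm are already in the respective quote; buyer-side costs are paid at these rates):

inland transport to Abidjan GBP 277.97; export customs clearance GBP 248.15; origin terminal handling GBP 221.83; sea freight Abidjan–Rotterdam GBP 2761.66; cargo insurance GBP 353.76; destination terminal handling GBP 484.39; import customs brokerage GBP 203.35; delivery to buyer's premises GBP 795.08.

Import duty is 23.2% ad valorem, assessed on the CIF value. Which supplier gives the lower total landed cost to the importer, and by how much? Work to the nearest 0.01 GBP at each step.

Supplier A is cheaper by GBP 4549.05

Supplier A (EXW):
CIF value = EXW price + inland to port + export clearance + origin terminal + freight + insurance = 47582.64 + 277.97 + 248.15 + 221.83 + 2761.66 + 353.76 = 51446.01
Import duty = 51446.01 × 23.2% = 11935.47
Buyer bears (A): 277.97 + 248.15 + 221.83 + 2761.66 + 353.76 + 484.39 + 203.35 + 795.08 = 5346.19
Landed cost (A) = invoice 47582.64 + 5346.19 + duty 11935.47 = 64864.30
Supplier B (CFR):
CIF value = CFR price + insurance = 54784.66 + 353.76 = 55138.42
Import duty = 55138.42 × 23.2% = 12792.11
Buyer bears (B): 353.76 + 484.39 + 203.35 + 795.08 = 1836.58
Landed cost (B) = invoice 54784.66 + 1836.58 + duty 12792.11 = 69413.35
Difference = |64864.30 − 69413.35| = 4549.05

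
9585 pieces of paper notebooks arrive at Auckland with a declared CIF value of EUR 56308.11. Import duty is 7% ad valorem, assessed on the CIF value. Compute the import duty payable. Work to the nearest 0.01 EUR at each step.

Import duty = 56308.11 × 7% = 3941.57

Import duty: EUR 3941.57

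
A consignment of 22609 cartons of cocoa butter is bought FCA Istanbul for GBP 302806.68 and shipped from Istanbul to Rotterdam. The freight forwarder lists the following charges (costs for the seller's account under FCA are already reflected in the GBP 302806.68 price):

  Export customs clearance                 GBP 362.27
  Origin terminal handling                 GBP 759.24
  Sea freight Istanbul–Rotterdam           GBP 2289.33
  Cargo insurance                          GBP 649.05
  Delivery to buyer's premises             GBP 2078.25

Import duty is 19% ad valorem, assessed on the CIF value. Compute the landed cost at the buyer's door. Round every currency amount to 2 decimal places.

FCA: the seller delivers export-cleared goods to the carrier; the buyer bears costs from that point.
Already in the invoice (seller's account under FCA): export clearance — exclude.
CIF value = FCA price + origin terminal + freight + insurance = 302806.68 + 759.24 + 2289.33 + 649.05 = 306504.30
Import duty = 306504.30 × 19% = 58235.82
Buyer bears: origin terminal 759.24 + freight 2289.33 + insurance 649.05 + delivery 2078.25 + duty 58235.82 = 64011.69
Landed cost = invoice 302806.68 + 64011.69 = 366818.37

Total landed cost: GBP 366818.37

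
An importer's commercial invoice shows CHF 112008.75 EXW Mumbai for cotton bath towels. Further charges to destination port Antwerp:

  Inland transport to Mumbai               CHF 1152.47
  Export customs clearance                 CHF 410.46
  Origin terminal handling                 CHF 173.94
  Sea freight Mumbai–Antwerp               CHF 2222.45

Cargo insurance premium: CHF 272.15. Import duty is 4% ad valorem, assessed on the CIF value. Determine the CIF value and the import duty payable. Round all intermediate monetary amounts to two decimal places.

CIF = EXW price + pre-shipment costs + freight + insurance
CIF = 112008.75 + 1152.47 + 410.46 + 173.94 + 2222.45 + 272.15 = 116240.22
Import duty = 116240.22 × 4% = 4649.61

CIF value: CHF 116240.22; import duty: CHF 4649.61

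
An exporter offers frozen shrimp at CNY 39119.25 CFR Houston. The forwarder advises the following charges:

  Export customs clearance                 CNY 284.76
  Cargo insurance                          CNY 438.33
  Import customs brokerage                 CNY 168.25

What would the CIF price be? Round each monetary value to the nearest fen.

Not relevant to the conversion: export clearance — on the seller under both CFR and CIF; already in the CFR price and stays in the CIF price. brokerage — on the buyer under both terms; not part of either seller's price.
From CFR to CIF, the seller additionally bears: insurance.
CIF price = 39119.25 + 438.33 = 39557.58

CIF price: CNY 39557.58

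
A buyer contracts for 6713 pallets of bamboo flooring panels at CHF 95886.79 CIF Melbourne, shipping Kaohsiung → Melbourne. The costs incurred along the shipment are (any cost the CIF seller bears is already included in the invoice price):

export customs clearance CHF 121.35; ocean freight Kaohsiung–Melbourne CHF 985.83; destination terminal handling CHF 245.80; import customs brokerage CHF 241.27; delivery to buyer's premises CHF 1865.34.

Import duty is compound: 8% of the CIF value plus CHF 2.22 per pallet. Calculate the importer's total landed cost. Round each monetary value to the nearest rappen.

Total landed cost: CHF 120813.00

CIF: the seller pays costs through ocean freight and marine insurance to the destination port.
Already in the invoice (seller's account under CIF): export clearance, freight — exclude.
The CIF price already equals the CIF value: 95886.79
Ad valorem component: 95886.79 × 8% = 7670.94
Specific component: 6713 × 2.22 = 14902.86
Import duty = 7670.94 + 14902.86 = 22573.80
Buyer bears: destination terminal 245.80 + brokerage 241.27 + delivery 1865.34 + duty 22573.80 = 24926.21
Landed cost = invoice 95886.79 + 24926.21 = 120813.00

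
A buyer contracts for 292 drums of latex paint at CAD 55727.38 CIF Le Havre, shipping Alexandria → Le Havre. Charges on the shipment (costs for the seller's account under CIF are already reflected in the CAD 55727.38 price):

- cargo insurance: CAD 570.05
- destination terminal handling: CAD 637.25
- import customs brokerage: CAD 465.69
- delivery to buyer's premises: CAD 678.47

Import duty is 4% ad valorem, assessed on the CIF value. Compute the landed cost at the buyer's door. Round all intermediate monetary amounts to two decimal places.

Total landed cost: CAD 59737.89

CIF: the seller pays costs through ocean freight and marine insurance to the destination port.
Already in the invoice (seller's account under CIF): insurance — exclude.
The CIF price already equals the CIF value: 55727.38
Import duty = 55727.38 × 4% = 2229.10
Buyer bears: destination terminal 637.25 + brokerage 465.69 + delivery 678.47 + duty 2229.10 = 4010.51
Landed cost = invoice 55727.38 + 4010.51 = 59737.89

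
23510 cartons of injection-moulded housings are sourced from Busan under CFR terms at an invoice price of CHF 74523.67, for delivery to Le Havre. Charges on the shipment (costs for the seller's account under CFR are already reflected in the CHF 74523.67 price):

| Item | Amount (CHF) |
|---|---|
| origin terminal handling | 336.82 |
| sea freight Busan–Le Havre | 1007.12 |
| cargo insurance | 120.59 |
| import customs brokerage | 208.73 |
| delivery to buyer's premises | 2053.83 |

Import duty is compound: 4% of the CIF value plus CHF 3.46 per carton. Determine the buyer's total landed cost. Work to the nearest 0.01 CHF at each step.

Total landed cost: CHF 161237.19

CFR: the seller pays costs through ocean freight to the destination port, but not insurance.
Already in the invoice (seller's account under CFR): origin terminal, freight — exclude.
CIF value = CFR price + insurance = 74523.67 + 120.59 = 74644.26
Ad valorem component: 74644.26 × 4% = 2985.77
Specific component: 23510 × 3.46 = 81344.60
Import duty = 2985.77 + 81344.60 = 84330.37
Buyer bears: insurance 120.59 + brokerage 208.73 + delivery 2053.83 + duty 84330.37 = 86713.52
Landed cost = invoice 74523.67 + 86713.52 = 161237.19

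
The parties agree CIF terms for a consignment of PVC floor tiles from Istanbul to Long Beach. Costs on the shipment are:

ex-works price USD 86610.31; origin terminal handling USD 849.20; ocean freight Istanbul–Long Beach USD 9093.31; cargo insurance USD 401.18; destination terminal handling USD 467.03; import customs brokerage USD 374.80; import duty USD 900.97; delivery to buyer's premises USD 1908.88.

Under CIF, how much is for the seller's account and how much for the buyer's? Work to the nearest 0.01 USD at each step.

CIF: the seller pays costs through ocean freight and marine insurance to the destination port.
Seller's account: goods 86610.31 + origin terminal 849.20 + freight 9093.31 + insurance 401.18 = 96954.00
Buyer's account: destination terminal 467.03 + brokerage 374.80 + duty 900.97 + delivery 1908.88 = 3651.68

Seller: USD 96954.00; buyer: USD 3651.68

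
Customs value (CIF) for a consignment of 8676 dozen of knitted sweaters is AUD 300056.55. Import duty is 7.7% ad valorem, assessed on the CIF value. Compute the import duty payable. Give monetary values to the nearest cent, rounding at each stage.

Import duty = 300056.55 × 7.7% = 23104.35

Import duty: AUD 23104.35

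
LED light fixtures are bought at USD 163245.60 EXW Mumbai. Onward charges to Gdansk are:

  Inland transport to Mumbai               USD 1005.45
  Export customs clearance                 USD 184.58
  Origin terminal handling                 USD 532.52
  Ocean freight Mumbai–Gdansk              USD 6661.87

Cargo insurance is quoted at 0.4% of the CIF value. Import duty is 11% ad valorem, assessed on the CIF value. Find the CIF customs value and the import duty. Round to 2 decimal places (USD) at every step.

Let C be the CIF value. C = EXW price + pre-shipment costs + freight + 0.4% × C
C − 0.4% × C = 163245.60 + 1005.45 + 184.58 + 532.52 + 6661.87
0.996 × C = 171630.02
C = 171630.02 / 0.996 = 172319.30
Insurance premium = 0.4% × 172319.30 = 689.28
Import duty = 172319.30 × 11% = 18955.12

CIF value: USD 172319.30; import duty: USD 18955.12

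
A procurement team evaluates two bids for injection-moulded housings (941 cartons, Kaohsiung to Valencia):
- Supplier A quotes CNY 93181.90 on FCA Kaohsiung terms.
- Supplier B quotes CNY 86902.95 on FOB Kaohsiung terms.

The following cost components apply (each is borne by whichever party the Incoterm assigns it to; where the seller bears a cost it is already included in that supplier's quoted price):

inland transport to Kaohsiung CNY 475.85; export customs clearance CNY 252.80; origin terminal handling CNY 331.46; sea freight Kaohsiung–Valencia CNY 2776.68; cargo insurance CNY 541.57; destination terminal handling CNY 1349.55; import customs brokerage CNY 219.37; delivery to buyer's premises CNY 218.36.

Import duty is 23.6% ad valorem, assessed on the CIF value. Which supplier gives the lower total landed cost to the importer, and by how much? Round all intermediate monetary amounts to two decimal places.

Supplier A (FCA):
CIF value = FCA price + origin terminal + freight + insurance = 93181.90 + 331.46 + 2776.68 + 541.57 = 96831.61
Import duty = 96831.61 × 23.6% = 22852.26
Buyer bears (A): 331.46 + 2776.68 + 541.57 + 1349.55 + 219.37 + 218.36 = 5436.99
Landed cost (A) = invoice 93181.90 + 5436.99 + duty 22852.26 = 121471.15
Supplier B (FOB):
CIF value = FOB price + freight + insurance = 86902.95 + 2776.68 + 541.57 = 90221.20
Import duty = 90221.20 × 23.6% = 21292.20
Buyer bears (B): 2776.68 + 541.57 + 1349.55 + 219.37 + 218.36 = 5105.53
Landed cost (B) = invoice 86902.95 + 5105.53 + duty 21292.20 = 113300.68
Difference = |121471.15 − 113300.68| = 8170.47

Supplier B is cheaper by CNY 8170.47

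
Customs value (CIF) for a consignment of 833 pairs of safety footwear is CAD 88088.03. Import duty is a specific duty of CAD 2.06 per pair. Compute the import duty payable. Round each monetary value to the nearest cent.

Import duty: CAD 1715.98

Import duty = 833 × 2.06 = 1715.98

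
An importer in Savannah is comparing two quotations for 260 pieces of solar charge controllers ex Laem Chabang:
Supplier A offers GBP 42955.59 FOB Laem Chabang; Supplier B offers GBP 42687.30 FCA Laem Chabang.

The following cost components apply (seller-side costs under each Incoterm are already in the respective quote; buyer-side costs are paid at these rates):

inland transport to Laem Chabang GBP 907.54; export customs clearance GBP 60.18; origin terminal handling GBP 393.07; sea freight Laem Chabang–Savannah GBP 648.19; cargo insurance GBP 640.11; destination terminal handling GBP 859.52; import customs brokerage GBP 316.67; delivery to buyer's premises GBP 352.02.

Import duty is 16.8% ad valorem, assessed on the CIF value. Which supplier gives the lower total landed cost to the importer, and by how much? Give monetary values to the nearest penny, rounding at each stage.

Supplier A is cheaper by GBP 145.75

Supplier A (FOB):
CIF value = FOB price + freight + insurance = 42955.59 + 648.19 + 640.11 = 44243.89
Import duty = 44243.89 × 16.8% = 7432.97
Buyer bears (A): 648.19 + 640.11 + 859.52 + 316.67 + 352.02 = 2816.51
Landed cost (A) = invoice 42955.59 + 2816.51 + duty 7432.97 = 53205.07
Supplier B (FCA):
CIF value = FCA price + origin terminal + freight + insurance = 42687.30 + 393.07 + 648.19 + 640.11 = 44368.67
Import duty = 44368.67 × 16.8% = 7453.94
Buyer bears (B): 393.07 + 648.19 + 640.11 + 859.52 + 316.67 + 352.02 = 3209.58
Landed cost (B) = invoice 42687.30 + 3209.58 + duty 7453.94 = 53350.82
Difference = |53205.07 − 53350.82| = 145.75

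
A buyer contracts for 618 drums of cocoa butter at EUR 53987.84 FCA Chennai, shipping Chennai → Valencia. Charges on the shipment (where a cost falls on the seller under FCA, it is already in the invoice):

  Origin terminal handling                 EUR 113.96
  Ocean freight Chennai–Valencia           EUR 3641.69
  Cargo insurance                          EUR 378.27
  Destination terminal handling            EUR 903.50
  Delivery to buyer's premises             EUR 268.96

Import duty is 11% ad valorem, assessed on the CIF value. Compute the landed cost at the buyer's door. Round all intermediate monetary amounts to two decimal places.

Total landed cost: EUR 65687.61

FCA: the seller delivers export-cleared goods to the carrier; the buyer bears costs from that point.
CIF value = FCA price + origin terminal + freight + insurance = 53987.84 + 113.96 + 3641.69 + 378.27 = 58121.76
Import duty = 58121.76 × 11% = 6393.39
Buyer bears: origin terminal 113.96 + freight 3641.69 + insurance 378.27 + destination terminal 903.50 + delivery 268.96 + duty 6393.39 = 11699.77
Landed cost = invoice 53987.84 + 11699.77 = 65687.61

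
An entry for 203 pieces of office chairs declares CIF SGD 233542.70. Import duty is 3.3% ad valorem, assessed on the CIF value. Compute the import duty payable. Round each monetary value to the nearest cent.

Import duty = 233542.70 × 3.3% = 7706.91

Import duty: SGD 7706.91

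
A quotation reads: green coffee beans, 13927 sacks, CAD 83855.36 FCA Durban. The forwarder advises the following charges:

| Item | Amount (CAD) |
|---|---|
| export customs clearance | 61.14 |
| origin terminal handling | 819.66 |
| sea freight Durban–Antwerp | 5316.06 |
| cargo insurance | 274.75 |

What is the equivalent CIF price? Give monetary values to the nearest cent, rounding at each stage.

CIF price: CAD 90265.83

Not relevant to the conversion: export clearance — on the seller under both FCA and CIF; already in the FCA price and stays in the CIF price.
From FCA to CIF, the seller additionally bears: origin terminal, freight, insurance.
CIF price = 83855.36 + 819.66 + 5316.06 + 274.75 = 90265.83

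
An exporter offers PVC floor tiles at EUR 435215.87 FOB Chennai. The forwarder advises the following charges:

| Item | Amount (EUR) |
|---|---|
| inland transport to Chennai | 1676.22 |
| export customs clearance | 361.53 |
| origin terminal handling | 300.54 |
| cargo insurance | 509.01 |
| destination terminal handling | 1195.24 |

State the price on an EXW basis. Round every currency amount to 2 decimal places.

EXW price: EUR 432877.58

Not relevant to the conversion: destination terminal, insurance — on the buyer under both terms; not part of either seller's price.
From FOB to EXW, the seller no longer bears: inland to port, export clearance, origin terminal.
EXW price = 435215.87 − 1676.22 − 361.53 − 300.54 = 432877.58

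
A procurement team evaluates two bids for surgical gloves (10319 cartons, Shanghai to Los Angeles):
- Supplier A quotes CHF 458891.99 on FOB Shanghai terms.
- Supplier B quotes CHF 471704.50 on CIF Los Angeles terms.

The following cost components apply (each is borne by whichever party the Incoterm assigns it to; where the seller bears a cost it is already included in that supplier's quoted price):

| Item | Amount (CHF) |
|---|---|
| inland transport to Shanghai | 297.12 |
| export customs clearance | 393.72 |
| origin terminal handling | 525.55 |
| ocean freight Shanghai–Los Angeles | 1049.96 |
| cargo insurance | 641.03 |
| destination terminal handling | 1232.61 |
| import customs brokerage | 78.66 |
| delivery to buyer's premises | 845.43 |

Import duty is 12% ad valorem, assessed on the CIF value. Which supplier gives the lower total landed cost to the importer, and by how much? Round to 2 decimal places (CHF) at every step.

Supplier A (FOB):
CIF value = FOB price + freight + insurance = 458891.99 + 1049.96 + 641.03 = 460582.98
Import duty = 460582.98 × 12% = 55269.96
Buyer bears (A): 1049.96 + 641.03 + 1232.61 + 78.66 + 845.43 = 3847.69
Landed cost (A) = invoice 458891.99 + 3847.69 + duty 55269.96 = 518009.64
Supplier B (CIF):
The CIF price already equals the CIF value: 471704.50
Import duty = 471704.50 × 12% = 56604.54
Buyer bears (B): 1232.61 + 78.66 + 845.43 = 2156.70
Landed cost (B) = invoice 471704.50 + 2156.70 + duty 56604.54 = 530465.74
Difference = |518009.64 − 530465.74| = 12456.10

Supplier A is cheaper by CHF 12456.10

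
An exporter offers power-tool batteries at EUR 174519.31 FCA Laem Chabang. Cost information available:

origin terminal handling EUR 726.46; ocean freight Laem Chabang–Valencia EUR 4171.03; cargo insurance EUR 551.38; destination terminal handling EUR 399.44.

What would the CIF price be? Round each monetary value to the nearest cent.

Not relevant to the conversion: destination terminal — on the buyer under both terms; not part of either seller's price.
From FCA to CIF, the seller additionally bears: origin terminal, freight, insurance.
CIF price = 174519.31 + 726.46 + 4171.03 + 551.38 = 179968.18

CIF price: EUR 179968.18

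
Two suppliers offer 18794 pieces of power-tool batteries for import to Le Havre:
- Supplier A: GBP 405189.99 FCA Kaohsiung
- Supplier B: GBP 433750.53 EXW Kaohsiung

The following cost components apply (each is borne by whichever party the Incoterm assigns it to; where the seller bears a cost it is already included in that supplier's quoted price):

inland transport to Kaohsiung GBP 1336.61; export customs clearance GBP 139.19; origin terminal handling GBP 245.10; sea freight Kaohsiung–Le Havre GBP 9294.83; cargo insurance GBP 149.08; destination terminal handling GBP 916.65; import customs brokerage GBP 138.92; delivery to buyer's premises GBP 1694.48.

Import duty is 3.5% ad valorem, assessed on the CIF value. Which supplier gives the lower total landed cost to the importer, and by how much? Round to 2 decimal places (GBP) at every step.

Supplier A (FCA):
CIF value = FCA price + origin terminal + freight + insurance = 405189.99 + 245.10 + 9294.83 + 149.08 = 414879.00
Import duty = 414879.00 × 3.5% = 14520.77
Buyer bears (A): 245.10 + 9294.83 + 149.08 + 916.65 + 138.92 + 1694.48 = 12439.06
Landed cost (A) = invoice 405189.99 + 12439.06 + duty 14520.77 = 432149.82
Supplier B (EXW):
CIF value = EXW price + inland to port + export clearance + origin terminal + freight + insurance = 433750.53 + 1336.61 + 139.19 + 245.10 + 9294.83 + 149.08 = 444915.34
Import duty = 444915.34 × 3.5% = 15572.04
Buyer bears (B): 1336.61 + 139.19 + 245.10 + 9294.83 + 149.08 + 916.65 + 138.92 + 1694.48 = 13914.86
Landed cost (B) = invoice 433750.53 + 13914.86 + duty 15572.04 = 463237.43
Difference = |432149.82 − 463237.43| = 31087.61

Supplier A is cheaper by GBP 31087.61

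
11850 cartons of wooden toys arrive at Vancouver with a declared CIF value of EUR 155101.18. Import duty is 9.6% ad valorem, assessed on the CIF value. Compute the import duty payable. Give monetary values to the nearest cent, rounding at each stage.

Import duty = 155101.18 × 9.6% = 14889.71

Import duty: EUR 14889.71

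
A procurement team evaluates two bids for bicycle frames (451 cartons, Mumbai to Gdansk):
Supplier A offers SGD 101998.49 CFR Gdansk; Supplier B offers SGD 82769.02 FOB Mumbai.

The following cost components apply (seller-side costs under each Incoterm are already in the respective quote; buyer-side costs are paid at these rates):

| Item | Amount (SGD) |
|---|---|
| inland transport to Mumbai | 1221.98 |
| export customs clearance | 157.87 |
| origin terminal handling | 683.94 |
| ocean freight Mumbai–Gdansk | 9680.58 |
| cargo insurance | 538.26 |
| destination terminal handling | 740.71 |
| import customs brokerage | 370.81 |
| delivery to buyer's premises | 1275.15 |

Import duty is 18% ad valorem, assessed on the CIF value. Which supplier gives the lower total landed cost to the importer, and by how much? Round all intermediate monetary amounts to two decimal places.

Supplier B is cheaper by SGD 11267.70

Supplier A (CFR):
CIF value = CFR price + insurance = 101998.49 + 538.26 = 102536.75
Import duty = 102536.75 × 18% = 18456.62
Buyer bears (A): 538.26 + 740.71 + 370.81 + 1275.15 = 2924.93
Landed cost (A) = invoice 101998.49 + 2924.93 + duty 18456.62 = 123380.04
Supplier B (FOB):
CIF value = FOB price + freight + insurance = 82769.02 + 9680.58 + 538.26 = 92987.86
Import duty = 92987.86 × 18% = 16737.81
Buyer bears (B): 9680.58 + 538.26 + 740.71 + 370.81 + 1275.15 = 12605.51
Landed cost (B) = invoice 82769.02 + 12605.51 + duty 16737.81 = 112112.34
Difference = |123380.04 − 112112.34| = 11267.70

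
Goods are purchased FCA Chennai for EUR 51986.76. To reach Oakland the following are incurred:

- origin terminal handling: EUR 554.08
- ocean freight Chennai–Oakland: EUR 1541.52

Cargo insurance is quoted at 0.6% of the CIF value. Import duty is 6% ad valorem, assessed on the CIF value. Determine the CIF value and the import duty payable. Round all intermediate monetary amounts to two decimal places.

Let C be the CIF value. C = FCA price + pre-shipment costs + freight + 0.6% × C
C − 0.6% × C = 51986.76 + 554.08 + 1541.52
0.994 × C = 54082.36
C = 54082.36 / 0.994 = 54408.81
Insurance premium = 0.6% × 54408.81 = 326.45
Import duty = 54408.81 × 6% = 3264.53

CIF value: EUR 54408.81; import duty: EUR 3264.53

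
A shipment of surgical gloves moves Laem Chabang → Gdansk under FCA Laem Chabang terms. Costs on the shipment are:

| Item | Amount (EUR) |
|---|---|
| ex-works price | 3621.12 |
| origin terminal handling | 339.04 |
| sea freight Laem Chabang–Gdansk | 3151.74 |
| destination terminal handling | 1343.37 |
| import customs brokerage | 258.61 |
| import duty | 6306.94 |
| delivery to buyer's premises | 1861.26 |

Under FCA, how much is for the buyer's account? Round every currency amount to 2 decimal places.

Buyer's account: EUR 13260.96

FCA: the seller delivers export-cleared goods to the carrier; the buyer bears costs from that point.
Seller's account: goods 3621.12 = 3621.12
Buyer's account: origin terminal 339.04 + freight 3151.74 + destination terminal 1343.37 + brokerage 258.61 + duty 6306.94 + delivery 1861.26 = 13260.96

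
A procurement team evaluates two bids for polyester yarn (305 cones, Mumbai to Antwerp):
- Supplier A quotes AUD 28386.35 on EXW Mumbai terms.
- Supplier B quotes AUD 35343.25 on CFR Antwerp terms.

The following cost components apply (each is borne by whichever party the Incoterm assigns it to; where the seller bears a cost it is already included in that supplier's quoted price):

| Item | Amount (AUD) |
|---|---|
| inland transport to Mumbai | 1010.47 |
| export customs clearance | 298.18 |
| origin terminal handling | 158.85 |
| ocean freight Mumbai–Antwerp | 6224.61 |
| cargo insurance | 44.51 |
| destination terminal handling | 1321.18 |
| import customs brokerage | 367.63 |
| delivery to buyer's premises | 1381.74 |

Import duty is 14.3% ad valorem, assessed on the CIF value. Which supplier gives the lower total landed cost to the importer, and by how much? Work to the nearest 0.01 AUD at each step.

Supplier A (EXW):
CIF value = EXW price + inland to port + export clearance + origin terminal + freight + insurance = 28386.35 + 1010.47 + 298.18 + 158.85 + 6224.61 + 44.51 = 36122.97
Import duty = 36122.97 × 14.3% = 5165.58
Buyer bears (A): 1010.47 + 298.18 + 158.85 + 6224.61 + 44.51 + 1321.18 + 367.63 + 1381.74 = 10807.17
Landed cost (A) = invoice 28386.35 + 10807.17 + duty 5165.58 = 44359.10
Supplier B (CFR):
CIF value = CFR price + insurance = 35343.25 + 44.51 = 35387.76
Import duty = 35387.76 × 14.3% = 5060.45
Buyer bears (B): 44.51 + 1321.18 + 367.63 + 1381.74 = 3115.06
Landed cost (B) = invoice 35343.25 + 3115.06 + duty 5060.45 = 43518.76
Difference = |44359.10 − 43518.76| = 840.34

Supplier B is cheaper by AUD 840.34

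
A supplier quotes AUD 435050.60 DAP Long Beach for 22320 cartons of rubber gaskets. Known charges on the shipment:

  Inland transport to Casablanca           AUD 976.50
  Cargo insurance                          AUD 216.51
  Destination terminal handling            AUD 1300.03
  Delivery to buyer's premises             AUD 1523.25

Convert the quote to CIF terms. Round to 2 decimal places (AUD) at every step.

CIF price: AUD 432227.32

Not relevant to the conversion: inland to port, insurance — on the seller under both DAP and CIF; already in the DAP price and stays in the CIF price.
From DAP to CIF, the seller no longer bears: destination terminal, delivery.
CIF price = 435050.60 − 1300.03 − 1523.25 = 432227.32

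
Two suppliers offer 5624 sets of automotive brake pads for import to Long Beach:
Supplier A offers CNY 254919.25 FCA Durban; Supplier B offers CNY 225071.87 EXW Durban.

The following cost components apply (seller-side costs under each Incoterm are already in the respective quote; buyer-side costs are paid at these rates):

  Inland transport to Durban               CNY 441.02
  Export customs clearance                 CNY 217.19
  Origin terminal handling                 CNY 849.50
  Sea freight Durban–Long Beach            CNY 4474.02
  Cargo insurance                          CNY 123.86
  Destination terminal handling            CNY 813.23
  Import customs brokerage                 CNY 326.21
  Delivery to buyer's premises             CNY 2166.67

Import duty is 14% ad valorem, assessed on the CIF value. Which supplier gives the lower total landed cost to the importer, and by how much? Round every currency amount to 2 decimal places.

Supplier A (FCA):
CIF value = FCA price + origin terminal + freight + insurance = 254919.25 + 849.50 + 4474.02 + 123.86 = 260366.63
Import duty = 260366.63 × 14% = 36451.33
Buyer bears (A): 849.50 + 4474.02 + 123.86 + 813.23 + 326.21 + 2166.67 = 8753.49
Landed cost (A) = invoice 254919.25 + 8753.49 + duty 36451.33 = 300124.07
Supplier B (EXW):
CIF value = EXW price + inland to port + export clearance + origin terminal + freight + insurance = 225071.87 + 441.02 + 217.19 + 849.50 + 4474.02 + 123.86 = 231177.46
Import duty = 231177.46 × 14% = 32364.84
Buyer bears (B): 441.02 + 217.19 + 849.50 + 4474.02 + 123.86 + 813.23 + 326.21 + 2166.67 = 9411.70
Landed cost (B) = invoice 225071.87 + 9411.70 + duty 32364.84 = 266848.41
Difference = |300124.07 − 266848.41| = 33275.66

Supplier B is cheaper by CNY 33275.66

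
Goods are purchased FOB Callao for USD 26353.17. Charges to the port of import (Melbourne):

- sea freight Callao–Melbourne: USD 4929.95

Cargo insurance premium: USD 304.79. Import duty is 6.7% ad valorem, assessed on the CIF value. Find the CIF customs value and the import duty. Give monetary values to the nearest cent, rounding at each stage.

CIF = FOB price + freight + insurance
CIF = 26353.17 + 4929.95 + 304.79 = 31587.91
Import duty = 31587.91 × 6.7% = 2116.39

CIF value: USD 31587.91; import duty: USD 2116.39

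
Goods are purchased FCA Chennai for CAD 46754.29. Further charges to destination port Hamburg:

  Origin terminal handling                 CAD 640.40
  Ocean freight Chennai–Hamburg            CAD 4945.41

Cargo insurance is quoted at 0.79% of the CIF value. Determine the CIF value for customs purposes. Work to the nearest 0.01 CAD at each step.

CIF value: CAD 52756.88

Let C be the CIF value. C = FCA price + pre-shipment costs + freight + 0.79% × C
C − 0.79% × C = 46754.29 + 640.40 + 4945.41
0.9921 × C = 52340.10
C = 52340.10 / 0.9921 = 52756.88
Insurance premium = 0.79% × 52756.88 = 416.78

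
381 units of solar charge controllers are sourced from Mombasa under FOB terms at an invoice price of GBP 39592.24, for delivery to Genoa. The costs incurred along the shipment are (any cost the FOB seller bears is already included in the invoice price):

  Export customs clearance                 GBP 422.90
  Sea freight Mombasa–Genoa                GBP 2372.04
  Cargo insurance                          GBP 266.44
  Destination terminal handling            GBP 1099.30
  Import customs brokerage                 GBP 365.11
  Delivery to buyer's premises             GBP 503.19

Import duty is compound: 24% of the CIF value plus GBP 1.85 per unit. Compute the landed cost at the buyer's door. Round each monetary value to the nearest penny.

FOB: the seller bears costs until goods are on board at the origin port; the buyer bears freight, insurance and all costs thereafter.
Already in the invoice (seller's account under FOB): export clearance — exclude.
CIF value = FOB price + freight + insurance = 39592.24 + 2372.04 + 266.44 = 42230.72
Ad valorem component: 42230.72 × 24% = 10135.37
Specific component: 381 × 1.85 = 704.85
Import duty = 10135.37 + 704.85 = 10840.22
Buyer bears: freight 2372.04 + insurance 266.44 + destination terminal 1099.30 + brokerage 365.11 + delivery 503.19 + duty 10840.22 = 15446.30
Landed cost = invoice 39592.24 + 15446.30 = 55038.54

Total landed cost: GBP 55038.54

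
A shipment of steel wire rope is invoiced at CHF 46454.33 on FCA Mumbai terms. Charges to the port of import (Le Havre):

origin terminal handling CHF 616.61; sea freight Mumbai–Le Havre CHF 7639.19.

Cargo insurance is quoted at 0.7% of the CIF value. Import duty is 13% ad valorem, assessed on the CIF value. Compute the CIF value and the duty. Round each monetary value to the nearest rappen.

CIF value: CHF 55095.80; import duty: CHF 7162.45

Let C be the CIF value. C = FCA price + pre-shipment costs + freight + 0.7% × C
C − 0.7% × C = 46454.33 + 616.61 + 7639.19
0.993 × C = 54710.13
C = 54710.13 / 0.993 = 55095.80
Insurance premium = 0.7% × 55095.80 = 385.67
Import duty = 55095.80 × 13% = 7162.45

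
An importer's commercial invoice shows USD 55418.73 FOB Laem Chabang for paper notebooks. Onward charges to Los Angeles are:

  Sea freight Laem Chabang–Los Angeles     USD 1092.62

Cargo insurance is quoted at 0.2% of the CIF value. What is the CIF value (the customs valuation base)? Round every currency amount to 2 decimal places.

Let C be the CIF value. C = FOB price + freight + 0.2% × C
C − 0.2% × C = 55418.73 + 1092.62
0.998 × C = 56511.35
C = 56511.35 / 0.998 = 56624.60
Insurance premium = 0.2% × 56624.60 = 113.25

CIF value: USD 56624.60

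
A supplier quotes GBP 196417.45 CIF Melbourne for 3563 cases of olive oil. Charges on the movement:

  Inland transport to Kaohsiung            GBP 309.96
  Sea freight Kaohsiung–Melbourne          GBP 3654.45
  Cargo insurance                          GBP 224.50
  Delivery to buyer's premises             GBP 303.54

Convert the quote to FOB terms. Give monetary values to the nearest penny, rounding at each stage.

Not relevant to the conversion: inland to port — on the seller under both CIF and FOB; already in the CIF price and stays in the FOB price. delivery — on the buyer under both terms; not part of either seller's price.
From CIF to FOB, the seller no longer bears: freight, insurance.
FOB price = 196417.45 − 3654.45 − 224.50 = 192538.50

FOB price: GBP 192538.50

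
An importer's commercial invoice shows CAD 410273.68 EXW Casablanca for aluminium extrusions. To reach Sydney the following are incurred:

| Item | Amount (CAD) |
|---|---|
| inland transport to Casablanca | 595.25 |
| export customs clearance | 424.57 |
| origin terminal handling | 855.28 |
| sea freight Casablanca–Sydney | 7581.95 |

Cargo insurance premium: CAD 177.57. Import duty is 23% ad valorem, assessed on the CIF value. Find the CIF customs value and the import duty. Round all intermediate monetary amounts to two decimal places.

CIF value: CAD 419908.30; import duty: CAD 96578.91

CIF = EXW price + pre-shipment costs + freight + insurance
CIF = 410273.68 + 595.25 + 424.57 + 855.28 + 7581.95 + 177.57 = 419908.30
Import duty = 419908.30 × 23% = 96578.91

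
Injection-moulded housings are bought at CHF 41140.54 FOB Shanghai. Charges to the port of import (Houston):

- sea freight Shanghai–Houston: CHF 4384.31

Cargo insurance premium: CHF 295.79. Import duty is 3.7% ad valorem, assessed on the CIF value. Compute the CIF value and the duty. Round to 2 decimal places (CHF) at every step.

CIF value: CHF 45820.64; import duty: CHF 1695.36

CIF = FOB price + freight + insurance
CIF = 41140.54 + 4384.31 + 295.79 = 45820.64
Import duty = 45820.64 × 3.7% = 1695.36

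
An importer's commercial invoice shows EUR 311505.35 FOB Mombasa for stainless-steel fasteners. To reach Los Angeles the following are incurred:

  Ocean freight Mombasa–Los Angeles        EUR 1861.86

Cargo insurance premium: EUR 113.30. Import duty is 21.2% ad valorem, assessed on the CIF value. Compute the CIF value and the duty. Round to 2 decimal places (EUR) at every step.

CIF value: EUR 313480.51; import duty: EUR 66457.87

CIF = FOB price + freight + insurance
CIF = 311505.35 + 1861.86 + 113.30 = 313480.51
Import duty = 313480.51 × 21.2% = 66457.87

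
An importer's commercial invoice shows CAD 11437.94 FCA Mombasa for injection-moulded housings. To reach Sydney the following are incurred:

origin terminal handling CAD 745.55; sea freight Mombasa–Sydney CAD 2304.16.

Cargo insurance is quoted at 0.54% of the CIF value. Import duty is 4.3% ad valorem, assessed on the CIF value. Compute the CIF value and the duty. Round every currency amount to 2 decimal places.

CIF value: CAD 14566.31; import duty: CAD 626.35

Let C be the CIF value. C = FCA price + pre-shipment costs + freight + 0.54% × C
C − 0.54% × C = 11437.94 + 745.55 + 2304.16
0.9946 × C = 14487.65
C = 14487.65 / 0.9946 = 14566.31
Insurance premium = 0.54% × 14566.31 = 78.66
Import duty = 14566.31 × 4.3% = 626.35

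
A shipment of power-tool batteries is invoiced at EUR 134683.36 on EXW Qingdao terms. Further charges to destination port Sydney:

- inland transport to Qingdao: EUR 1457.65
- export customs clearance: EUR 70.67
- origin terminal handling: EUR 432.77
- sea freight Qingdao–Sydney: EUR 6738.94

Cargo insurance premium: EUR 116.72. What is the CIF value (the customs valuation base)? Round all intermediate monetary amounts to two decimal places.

CIF = EXW price + pre-shipment costs + freight + insurance
CIF = 134683.36 + 1457.65 + 70.67 + 432.77 + 6738.94 + 116.72 = 143500.11

CIF value: EUR 143500.11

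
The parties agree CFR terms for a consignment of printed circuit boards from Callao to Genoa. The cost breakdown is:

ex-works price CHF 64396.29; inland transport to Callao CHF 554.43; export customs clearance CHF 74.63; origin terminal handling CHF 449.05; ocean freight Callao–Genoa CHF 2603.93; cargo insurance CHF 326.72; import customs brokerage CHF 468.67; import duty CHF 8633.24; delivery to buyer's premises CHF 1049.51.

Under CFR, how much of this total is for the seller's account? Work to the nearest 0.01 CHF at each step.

Seller's account: CHF 68078.33

CFR: the seller pays costs through ocean freight to the destination port, but not insurance.
Seller's account: goods 64396.29 + inland to port 554.43 + export clearance 74.63 + origin terminal 449.05 + freight 2603.93 = 68078.33
Buyer's account: insurance 326.72 + brokerage 468.67 + duty 8633.24 + delivery 1049.51 = 10478.14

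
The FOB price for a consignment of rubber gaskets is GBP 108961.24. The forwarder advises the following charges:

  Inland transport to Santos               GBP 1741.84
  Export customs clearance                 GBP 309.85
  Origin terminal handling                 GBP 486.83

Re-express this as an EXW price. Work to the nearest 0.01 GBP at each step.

EXW price: GBP 106422.72

From FOB to EXW, the seller no longer bears: inland to port, export clearance, origin terminal.
EXW price = 108961.24 − 1741.84 − 309.85 − 486.83 = 106422.72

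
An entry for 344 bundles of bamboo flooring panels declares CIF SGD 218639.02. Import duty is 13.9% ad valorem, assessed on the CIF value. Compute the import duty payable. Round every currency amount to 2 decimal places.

Import duty: SGD 30390.82

Import duty = 218639.02 × 13.9% = 30390.82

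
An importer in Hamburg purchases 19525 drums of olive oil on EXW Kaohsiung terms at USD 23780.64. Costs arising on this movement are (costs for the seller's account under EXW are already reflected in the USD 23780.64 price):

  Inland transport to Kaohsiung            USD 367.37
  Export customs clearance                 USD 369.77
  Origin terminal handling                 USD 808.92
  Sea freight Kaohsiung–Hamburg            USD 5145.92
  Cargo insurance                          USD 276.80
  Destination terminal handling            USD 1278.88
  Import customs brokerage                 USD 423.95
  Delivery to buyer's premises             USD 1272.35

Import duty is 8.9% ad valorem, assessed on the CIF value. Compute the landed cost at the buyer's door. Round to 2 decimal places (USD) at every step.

EXW: the seller makes goods available at their premises; the buyer bears all onward costs.
CIF value = EXW price + inland to port + export clearance + origin terminal + freight + insurance = 23780.64 + 367.37 + 369.77 + 808.92 + 5145.92 + 276.80 = 30749.42
Import duty = 30749.42 × 8.9% = 2736.70
Buyer bears: inland to port 367.37 + export clearance 369.77 + origin terminal 808.92 + freight 5145.92 + insurance 276.80 + destination terminal 1278.88 + brokerage 423.95 + delivery 1272.35 + duty 2736.70 = 12680.66
Landed cost = invoice 23780.64 + 12680.66 = 36461.30

Total landed cost: USD 36461.30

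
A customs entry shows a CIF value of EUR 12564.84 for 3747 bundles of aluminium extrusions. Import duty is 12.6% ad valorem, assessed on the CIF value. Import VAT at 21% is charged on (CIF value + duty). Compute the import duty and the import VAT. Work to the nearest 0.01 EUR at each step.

Import duty: EUR 1583.17; import VAT: EUR 2971.08

Import duty = 12564.84 × 12.6% = 1583.17
VAT base = CIF + duty = 12564.84 + 1583.17 = 14148.01
Import VAT = 14148.01 × 21% = 2971.08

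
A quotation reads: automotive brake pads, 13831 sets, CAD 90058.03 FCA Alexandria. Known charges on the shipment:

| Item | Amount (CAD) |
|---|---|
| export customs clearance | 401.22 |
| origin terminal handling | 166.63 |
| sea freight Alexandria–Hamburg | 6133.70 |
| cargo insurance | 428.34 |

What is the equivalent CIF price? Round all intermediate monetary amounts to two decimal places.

CIF price: CAD 96786.70

Not relevant to the conversion: export clearance — on the seller under both FCA and CIF; already in the FCA price and stays in the CIF price.
From FCA to CIF, the seller additionally bears: origin terminal, freight, insurance.
CIF price = 90058.03 + 166.63 + 6133.70 + 428.34 = 96786.70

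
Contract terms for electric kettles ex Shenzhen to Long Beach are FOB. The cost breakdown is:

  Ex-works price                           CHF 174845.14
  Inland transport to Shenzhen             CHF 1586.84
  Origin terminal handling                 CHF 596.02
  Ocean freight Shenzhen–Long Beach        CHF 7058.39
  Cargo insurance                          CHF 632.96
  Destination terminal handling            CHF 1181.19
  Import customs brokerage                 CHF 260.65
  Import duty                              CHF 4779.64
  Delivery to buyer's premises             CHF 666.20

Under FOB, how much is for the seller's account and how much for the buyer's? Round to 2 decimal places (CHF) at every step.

FOB: the seller bears costs until goods are on board at the origin port; the buyer bears freight, insurance and all costs thereafter.
Seller's account: goods 174845.14 + inland to port 1586.84 + origin terminal 596.02 = 177028.00
Buyer's account: freight 7058.39 + insurance 632.96 + destination terminal 1181.19 + brokerage 260.65 + duty 4779.64 + delivery 666.20 = 14579.03

Seller: CHF 177028.00; buyer: CHF 14579.03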